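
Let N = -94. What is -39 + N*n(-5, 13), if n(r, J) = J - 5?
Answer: -791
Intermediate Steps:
n(r, J) = -5 + J
-39 + N*n(-5, 13) = -39 - 94*(-5 + 13) = -39 - 94*8 = -39 - 752 = -791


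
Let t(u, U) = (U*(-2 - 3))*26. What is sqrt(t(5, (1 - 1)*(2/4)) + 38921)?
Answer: sqrt(38921) ≈ 197.28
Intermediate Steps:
t(u, U) = -130*U (t(u, U) = (U*(-5))*26 = -5*U*26 = -130*U)
sqrt(t(5, (1 - 1)*(2/4)) + 38921) = sqrt(-130*(1 - 1)*2/4 + 38921) = sqrt(-0*2*(1/4) + 38921) = sqrt(-0/2 + 38921) = sqrt(-130*0 + 38921) = sqrt(0 + 38921) = sqrt(38921)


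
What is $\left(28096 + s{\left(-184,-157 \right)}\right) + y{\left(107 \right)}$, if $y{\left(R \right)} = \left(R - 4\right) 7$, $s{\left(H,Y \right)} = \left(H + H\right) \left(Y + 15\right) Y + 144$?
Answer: $-8175231$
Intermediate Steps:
$s{\left(H,Y \right)} = 144 + 2 H Y \left(15 + Y\right)$ ($s{\left(H,Y \right)} = 2 H \left(15 + Y\right) Y + 144 = 2 H Y \left(15 + Y\right) + 144 = 144 + 2 H Y \left(15 + Y\right)$)
$y{\left(R \right)} = -28 + 7 R$ ($y{\left(R \right)} = \left(-4 + R\right) 7 = -28 + 7 R$)
$\left(28096 + s{\left(-184,-157 \right)}\right) + y{\left(107 \right)} = \left(28096 + \left(144 + 2 \left(-184\right) \left(-157\right)^{2} + 30 \left(-184\right) \left(-157\right)\right)\right) + \left(-28 + 7 \cdot 107\right) = \left(28096 + \left(144 + 2 \left(-184\right) 24649 + 866640\right)\right) + \left(-28 + 749\right) = \left(28096 + \left(144 - 9070832 + 866640\right)\right) + 721 = \left(28096 - 8204048\right) + 721 = -8175952 + 721 = -8175231$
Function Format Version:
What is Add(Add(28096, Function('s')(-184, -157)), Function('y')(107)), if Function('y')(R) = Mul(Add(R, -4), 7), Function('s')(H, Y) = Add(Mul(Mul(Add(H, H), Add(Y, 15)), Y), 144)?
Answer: -8175231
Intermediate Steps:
Function('s')(H, Y) = Add(144, Mul(2, H, Y, Add(15, Y))) (Function('s')(H, Y) = Add(Mul(Mul(Mul(2, H), Add(15, Y)), Y), 144) = Add(Mul(Mul(2, H, Add(15, Y)), Y), 144) = Add(Mul(2, H, Y, Add(15, Y)), 144) = Add(144, Mul(2, H, Y, Add(15, Y))))
Function('y')(R) = Add(-28, Mul(7, R)) (Function('y')(R) = Mul(Add(-4, R), 7) = Add(-28, Mul(7, R)))
Add(Add(28096, Function('s')(-184, -157)), Function('y')(107)) = Add(Add(28096, Add(144, Mul(2, -184, Pow(-157, 2)), Mul(30, -184, -157))), Add(-28, Mul(7, 107))) = Add(Add(28096, Add(144, Mul(2, -184, 24649), 866640)), Add(-28, 749)) = Add(Add(28096, Add(144, -9070832, 866640)), 721) = Add(Add(28096, -8204048), 721) = Add(-8175952, 721) = -8175231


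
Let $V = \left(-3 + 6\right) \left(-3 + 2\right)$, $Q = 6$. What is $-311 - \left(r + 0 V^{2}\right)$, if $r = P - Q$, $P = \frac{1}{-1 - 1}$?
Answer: $- \frac{609}{2} \approx -304.5$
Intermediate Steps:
$P = - \frac{1}{2}$ ($P = \frac{1}{-2} = - \frac{1}{2} \approx -0.5$)
$V = -3$ ($V = 3 \left(-1\right) = -3$)
$r = - \frac{13}{2}$ ($r = - \frac{1}{2} - 6 = - \frac{13}{2} \approx -6.5$)
$-311 - \left(r + 0 V^{2}\right) = -311 - \left(- \frac{13}{2} + 0 \left(-3\right)^{2}\right) = -311 - \left(- \frac{13}{2} + 0 \cdot 9\right) = -311 - \left(- \frac{13}{2} + 0\right) = -311 - - \frac{13}{2} = -311 + \frac{13}{2} = - \frac{609}{2}$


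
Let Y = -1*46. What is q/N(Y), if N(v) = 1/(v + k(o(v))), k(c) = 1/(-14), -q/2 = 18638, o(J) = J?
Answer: 12021510/7 ≈ 1.7174e+6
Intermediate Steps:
q = -37276 (q = -2*18638 = -37276)
k(c) = -1/14
Y = -46
N(v) = 1/(-1/14 + v) (N(v) = 1/(v - 1/14) = 1/(-1/14 + v))
q/N(Y) = -37276/(14/(-1 + 14*(-46))) = -37276/(14/(-1 - 644)) = -37276/(14/(-645)) = -37276/(14*(-1/645)) = -37276/(-14/645) = -37276*(-645/14) = 12021510/7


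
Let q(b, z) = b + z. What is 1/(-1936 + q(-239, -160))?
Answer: -1/2335 ≈ -0.00042827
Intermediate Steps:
1/(-1936 + q(-239, -160)) = 1/(-1936 + (-239 - 160)) = 1/(-1936 - 399) = 1/(-2335) = -1/2335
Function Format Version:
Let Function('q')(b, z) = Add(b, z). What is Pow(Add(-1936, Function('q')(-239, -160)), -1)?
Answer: Rational(-1, 2335) ≈ -0.00042827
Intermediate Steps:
Pow(Add(-1936, Function('q')(-239, -160)), -1) = Pow(Add(-1936, Add(-239, -160)), -1) = Pow(Add(-1936, -399), -1) = Pow(-2335, -1) = Rational(-1, 2335)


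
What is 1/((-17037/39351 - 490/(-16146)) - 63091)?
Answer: -8145657/513920925241 ≈ -1.5850e-5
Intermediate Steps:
1/((-17037/39351 - 490/(-16146)) - 63091) = 1/((-17037*1/39351 - 490*(-1/16146)) - 63091) = 1/((-5679/13117 + 245/8073) - 63091) = 1/(-3279454/8145657 - 63091) = 1/(-513920925241/8145657) = -8145657/513920925241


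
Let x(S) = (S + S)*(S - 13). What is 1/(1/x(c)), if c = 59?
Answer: 5428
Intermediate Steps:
x(S) = 2*S*(-13 + S) (x(S) = (2*S)*(-13 + S) = 2*S*(-13 + S))
1/(1/x(c)) = 1/(1/(2*59*(-13 + 59))) = 1/(1/(2*59*46)) = 1/(1/5428) = 5428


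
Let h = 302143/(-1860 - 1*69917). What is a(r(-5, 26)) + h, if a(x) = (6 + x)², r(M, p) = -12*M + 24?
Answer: 581091557/71777 ≈ 8095.8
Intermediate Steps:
r(M, p) = 24 - 12*M
h = -302143/71777 (h = 302143/(-1860 - 69917) = 302143/(-71777) = 302143*(-1/71777) = -302143/71777 ≈ -4.2095)
a(r(-5, 26)) + h = (6 + (24 - 12*(-5)))² - 302143/71777 = (6 + (24 + 60))² - 302143/71777 = (6 + 84)² - 302143/71777 = 90² - 302143/71777 = 8100 - 302143/71777 = 581091557/71777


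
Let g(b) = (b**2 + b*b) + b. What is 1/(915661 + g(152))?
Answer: 1/962021 ≈ 1.0395e-6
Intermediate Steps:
g(b) = b + 2*b**2 (g(b) = (b**2 + b**2) + b = 2*b**2 + b = b + 2*b**2)
1/(915661 + g(152)) = 1/(915661 + 152*(1 + 2*152)) = 1/(915661 + 152*(1 + 304)) = 1/(915661 + 152*305) = 1/(915661 + 46360) = 1/962021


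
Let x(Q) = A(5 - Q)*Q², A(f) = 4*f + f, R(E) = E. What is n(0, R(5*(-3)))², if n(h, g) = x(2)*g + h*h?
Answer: 810000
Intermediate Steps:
A(f) = 5*f
x(Q) = Q²*(25 - 5*Q) (x(Q) = (5*(5 - Q))*Q² = (25 - 5*Q)*Q² = Q²*(25 - 5*Q))
n(h, g) = h² + 60*g (n(h, g) = (5*2²*(5 - 1*2))*g + h*h = (5*4*(5 - 2))*g + h² = (5*4*3)*g + h² = 60*g + h² = h² + 60*g)
n(0, R(5*(-3)))² = (0² + 60*(5*(-3)))² = (0 + 60*(-15))² = (0 - 900)² = (-900)² = 810000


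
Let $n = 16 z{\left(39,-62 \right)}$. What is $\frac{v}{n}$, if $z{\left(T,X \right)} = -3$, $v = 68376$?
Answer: $- \frac{2849}{2} \approx -1424.5$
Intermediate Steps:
$n = -48$ ($n = 16 \left(-3\right) = -48$)
$\frac{v}{n} = \frac{68376}{-48} = 68376 \left(- \frac{1}{48}\right) = - \frac{2849}{2}$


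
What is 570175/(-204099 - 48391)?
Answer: -114035/50498 ≈ -2.2582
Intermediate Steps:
570175/(-204099 - 48391) = 570175/(-252490) = 570175*(-1/252490) = -114035/50498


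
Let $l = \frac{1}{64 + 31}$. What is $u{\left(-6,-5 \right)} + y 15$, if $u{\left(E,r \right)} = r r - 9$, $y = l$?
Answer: $\frac{307}{19} \approx 16.158$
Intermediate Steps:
$l = \frac{1}{95} \approx 0.010526$
$y = \frac{1}{95} \approx 0.010526$
$u{\left(E,r \right)} = -9 + r^{2}$ ($u{\left(E,r \right)} = r^{2} - 9 = -9 + r^{2}$)
$u{\left(-6,-5 \right)} + y 15 = \left(-9 + \left(-5\right)^{2}\right) + \frac{1}{95} \cdot 15 = \left(-9 + 25\right) + \frac{3}{19} = 16 + \frac{3}{19} = \frac{307}{19}$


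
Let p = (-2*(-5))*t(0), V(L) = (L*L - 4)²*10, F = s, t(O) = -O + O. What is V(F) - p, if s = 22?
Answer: 2304000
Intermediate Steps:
t(O) = 0
F = 22
V(L) = 10*(-4 + L²)² (V(L) = (L² - 4)²*10 = (-4 + L²)²*10 = 10*(-4 + L²)²)
p = 0 (p = -2*(-5)*0 = 10*0 = 0)
V(F) - p = 10*(-4 + 22²)² - 1*0 = 10*(-4 + 484)² + 0 = 10*480² + 0 = 10*230400 + 0 = 2304000 + 0 = 2304000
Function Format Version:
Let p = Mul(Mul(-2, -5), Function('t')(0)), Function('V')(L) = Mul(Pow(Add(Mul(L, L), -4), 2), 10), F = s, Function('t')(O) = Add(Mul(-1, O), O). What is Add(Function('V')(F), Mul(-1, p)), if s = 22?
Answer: 2304000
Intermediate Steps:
Function('t')(O) = 0
F = 22
Function('V')(L) = Mul(10, Pow(Add(-4, Pow(L, 2)), 2)) (Function('V')(L) = Mul(Pow(Add(Pow(L, 2), -4), 2), 10) = Mul(Pow(Add(-4, Pow(L, 2)), 2), 10) = Mul(10, Pow(Add(-4, Pow(L, 2)), 2)))
p = 0 (p = Mul(Mul(-2, -5), 0) = Mul(10, 0) = 0)
Add(Function('V')(F), Mul(-1, p)) = Add(Mul(10, Pow(Add(-4, Pow(22, 2)), 2)), Mul(-1, 0)) = Add(Mul(10, Pow(Add(-4, 484), 2)), 0) = Add(Mul(10, Pow(480, 2)), 0) = Add(Mul(10, 230400), 0) = Add(2304000, 0) = 2304000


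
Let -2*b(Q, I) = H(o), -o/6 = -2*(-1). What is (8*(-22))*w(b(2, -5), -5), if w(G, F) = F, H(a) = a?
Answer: 880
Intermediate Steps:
o = -12 (o = -(-12)*(-1) = -6*2 = -12)
b(Q, I) = 6 (b(Q, I) = -½*(-12) = 6)
(8*(-22))*w(b(2, -5), -5) = (8*(-22))*(-5) = -176*(-5) = 880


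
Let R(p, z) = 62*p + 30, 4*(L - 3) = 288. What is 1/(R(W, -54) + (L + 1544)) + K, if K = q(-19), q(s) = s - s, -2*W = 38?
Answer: 1/471 ≈ 0.0021231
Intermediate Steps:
W = -19 (W = -½*38 = -19)
L = 75 (L = 3 + (¼)*288 = 3 + 72 = 75)
R(p, z) = 30 + 62*p
q(s) = 0
K = 0
1/(R(W, -54) + (L + 1544)) + K = 1/((30 + 62*(-19)) + (75 + 1544)) + 0 = 1/((30 - 1178) + 1619) + 0 = 1/(-1148 + 1619) + 0 = 1/471 + 0 = 1/471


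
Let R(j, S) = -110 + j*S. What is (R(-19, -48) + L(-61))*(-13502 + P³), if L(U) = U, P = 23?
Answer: -989235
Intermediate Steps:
R(j, S) = -110 + S*j
(R(-19, -48) + L(-61))*(-13502 + P³) = ((-110 - 48*(-19)) - 61)*(-13502 + 23³) = ((-110 + 912) - 61)*(-13502 + 12167) = (802 - 61)*(-1335) = 741*(-1335) = -989235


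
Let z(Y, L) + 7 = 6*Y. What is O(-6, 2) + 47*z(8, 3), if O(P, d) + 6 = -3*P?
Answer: 1939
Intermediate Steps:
O(P, d) = -6 - 3*P
z(Y, L) = -7 + 6*Y
O(-6, 2) + 47*z(8, 3) = (-6 - 3*(-6)) + 47*(-7 + 6*8) = (-6 + 18) + 47*(-7 + 48) = 12 + 47*41 = 12 + 1927 = 1939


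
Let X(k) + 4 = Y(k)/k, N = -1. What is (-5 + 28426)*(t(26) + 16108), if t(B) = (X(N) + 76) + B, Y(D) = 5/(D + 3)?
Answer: 921039347/2 ≈ 4.6052e+8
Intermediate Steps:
Y(D) = 5/(3 + D)
X(k) = -4 + 5/(k*(3 + k)) (X(k) = -4 + (5/(3 + k))/k = -4 + 5/(k*(3 + k)))
t(B) = 139/2 + B (t(B) = ((-4 + 5/(-1*(3 - 1))) + 76) + B = ((-4 + 5*(-1)/2) + 76) + B = ((-4 + 5*(-1)*(½)) + 76) + B = ((-4 - 5/2) + 76) + B = (-13/2 + 76) + B = 139/2 + B)
(-5 + 28426)*(t(26) + 16108) = (-5 + 28426)*((139/2 + 26) + 16108) = 28421*(191/2 + 16108) = 28421*(32407/2) = 921039347/2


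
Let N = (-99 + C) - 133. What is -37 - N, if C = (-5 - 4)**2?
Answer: 114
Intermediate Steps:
C = 81 (C = (-9)**2 = 81)
N = -151 (N = (-99 + 81) - 133 = -18 - 133 = -151)
-37 - N = -37 - 1*(-151) = -37 + 151 = 114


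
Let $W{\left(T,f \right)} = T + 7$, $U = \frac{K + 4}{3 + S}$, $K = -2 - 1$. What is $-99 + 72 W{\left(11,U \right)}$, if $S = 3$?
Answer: $1197$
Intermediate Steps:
$K = -3$ ($K = -2 - 1 = -3$)
$U = \frac{1}{6}$ ($U = \frac{-3 + 4}{3 + 3} = 1 \cdot \frac{1}{6} = \frac{1}{6} \approx 0.16667$)
$W{\left(T,f \right)} = 7 + T$
$-99 + 72 W{\left(11,U \right)} = -99 + 72 \left(7 + 11\right) = -99 + 72 \cdot 18 = -99 + 1296 = 1197$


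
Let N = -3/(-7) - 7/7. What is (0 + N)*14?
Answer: -8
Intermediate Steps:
N = -4/7 (N = -3*(-⅐) - 7*⅐ = 3/7 - 1 = -4/7 ≈ -0.57143)
(0 + N)*14 = (0 - 4/7)*14 = -4/7*14 = -8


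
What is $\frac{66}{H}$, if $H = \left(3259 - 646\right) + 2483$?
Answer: $\frac{33}{2548} \approx 0.012951$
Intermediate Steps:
$H = 5096$ ($H = 2613 + 2483 = 5096$)
$\frac{66}{H} = \frac{66}{5096} = 66 \cdot \frac{1}{5096} = \frac{33}{2548}$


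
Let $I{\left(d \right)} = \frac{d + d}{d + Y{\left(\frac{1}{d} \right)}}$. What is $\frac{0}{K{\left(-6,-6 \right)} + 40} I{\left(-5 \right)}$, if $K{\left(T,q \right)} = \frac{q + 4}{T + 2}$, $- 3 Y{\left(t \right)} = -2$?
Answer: $0$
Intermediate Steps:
$Y{\left(t \right)} = \frac{2}{3}$ ($Y{\left(t \right)} = \left(- \frac{1}{3}\right) \left(-2\right) = \frac{2}{3}$)
$K{\left(T,q \right)} = \frac{4 + q}{2 + T}$
$I{\left(d \right)} = \frac{2 d}{\frac{2}{3} + d}$ ($I{\left(d \right)} = \frac{d + d}{d + \frac{2}{3}} = \frac{2 d}{\frac{2}{3} + d}$)
$\frac{0}{K{\left(-6,-6 \right)} + 40} I{\left(-5 \right)} = \frac{0}{\frac{4 - 6}{2 - 6} + 40} \cdot 6 \left(-5\right) \frac{1}{2 + 3 \left(-5\right)} = \frac{0}{\frac{1}{-4} \left(-2\right) + 40} \cdot 6 \left(-5\right) \frac{1}{2 - 15} = \frac{0}{\left(- \frac{1}{4}\right) \left(-2\right) + 40} \cdot 6 \left(-5\right) \frac{1}{-13} = \frac{0}{\frac{1}{2} + 40} \cdot 6 \left(-5\right) \left(- \frac{1}{13}\right) = \frac{0}{\frac{81}{2}} \cdot \frac{30}{13} = 0 \cdot \frac{2}{81} \cdot \frac{30}{13} = 0 \cdot \frac{30}{13} = 0$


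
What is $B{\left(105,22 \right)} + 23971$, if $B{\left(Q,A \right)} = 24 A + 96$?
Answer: $24595$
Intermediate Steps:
$B{\left(Q,A \right)} = 96 + 24 A$
$B{\left(105,22 \right)} + 23971 = \left(96 + 24 \cdot 22\right) + 23971 = \left(96 + 528\right) + 23971 = 624 + 23971 = 24595$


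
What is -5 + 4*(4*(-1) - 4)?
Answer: -37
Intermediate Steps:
-5 + 4*(4*(-1) - 4) = -5 + 4*(-4 - 4) = -5 + 4*(-8) = -5 - 32 = -37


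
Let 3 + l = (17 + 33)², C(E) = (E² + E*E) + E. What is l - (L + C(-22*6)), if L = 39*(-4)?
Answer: -32063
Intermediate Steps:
L = -156
C(E) = E + 2*E² (C(E) = (E² + E²) + E = 2*E² + E = E + 2*E²)
l = 2497 (l = -3 + (17 + 33)² = -3 + 50² = -3 + 2500 = 2497)
l - (L + C(-22*6)) = 2497 - (-156 + (-22*6)*(1 + 2*(-22*6))) = 2497 - (-156 - 132*(1 + 2*(-132))) = 2497 - (-156 - 132*(1 - 264)) = 2497 - (-156 - 132*(-263)) = 2497 - (-156 + 34716) = 2497 - 1*34560 = 2497 - 34560 = -32063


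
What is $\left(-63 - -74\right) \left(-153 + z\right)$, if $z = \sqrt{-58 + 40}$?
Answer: $-1683 + 33 i \sqrt{2} \approx -1683.0 + 46.669 i$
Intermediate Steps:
$z = 3 i \sqrt{2}$ ($z = \sqrt{-18} = 3 i \sqrt{2} \approx 4.2426 i$)
$\left(-63 - -74\right) \left(-153 + z\right) = \left(-63 - -74\right) \left(-153 + 3 i \sqrt{2}\right) = \left(-63 + 74\right) \left(-153 + 3 i \sqrt{2}\right) = 11 \left(-153 + 3 i \sqrt{2}\right) = -1683 + 33 i \sqrt{2}$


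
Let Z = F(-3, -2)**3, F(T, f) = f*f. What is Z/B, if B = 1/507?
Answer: 32448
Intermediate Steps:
F(T, f) = f**2
Z = 64 (Z = ((-2)**2)**3 = 4**3 = 64)
B = 1/507 ≈ 0.0019724
Z/B = 64/(1/507) = 64*507 = 32448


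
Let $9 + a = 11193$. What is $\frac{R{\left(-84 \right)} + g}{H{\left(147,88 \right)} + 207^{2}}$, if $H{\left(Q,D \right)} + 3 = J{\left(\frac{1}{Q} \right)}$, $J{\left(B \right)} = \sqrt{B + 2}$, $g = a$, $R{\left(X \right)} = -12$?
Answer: $\frac{70365300264}{269859617957} - \frac{78204 \sqrt{885}}{269859617957} \approx 0.26074$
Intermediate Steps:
$a = 11184$ ($a = -9 + 11193 = 11184$)
$g = 11184$
$J{\left(B \right)} = \sqrt{2 + B}$
$H{\left(Q,D \right)} = -3 + \sqrt{2 + \frac{1}{Q}}$
$\frac{R{\left(-84 \right)} + g}{H{\left(147,88 \right)} + 207^{2}} = \frac{-12 + 11184}{\left(-3 + \sqrt{2 + \frac{1}{147}}\right) + 207^{2}} = \frac{11172}{\left(-3 + \sqrt{2 + \frac{1}{147}}\right) + 42849} = \frac{11172}{\left(-3 + \sqrt{\frac{295}{147}}\right) + 42849} = \frac{11172}{\left(-3 + \frac{\sqrt{885}}{21}\right) + 42849} = \frac{11172}{42846 + \frac{\sqrt{885}}{21}}$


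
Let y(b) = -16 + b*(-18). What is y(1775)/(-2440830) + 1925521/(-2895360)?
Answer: -11813631653/18120721920 ≈ -0.65194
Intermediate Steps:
y(b) = -16 - 18*b
y(1775)/(-2440830) + 1925521/(-2895360) = (-16 - 18*1775)/(-2440830) + 1925521/(-2895360) = (-16 - 31950)*(-1/2440830) + 1925521*(-1/2895360) = -31966*(-1/2440830) - 148117/222720 = 15983/1220415 - 148117/222720 = -11813631653/18120721920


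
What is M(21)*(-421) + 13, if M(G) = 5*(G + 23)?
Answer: -92607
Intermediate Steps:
M(G) = 115 + 5*G (M(G) = 5*(23 + G) = 115 + 5*G)
M(21)*(-421) + 13 = (115 + 5*21)*(-421) + 13 = (115 + 105)*(-421) + 13 = 220*(-421) + 13 = -92620 + 13 = -92607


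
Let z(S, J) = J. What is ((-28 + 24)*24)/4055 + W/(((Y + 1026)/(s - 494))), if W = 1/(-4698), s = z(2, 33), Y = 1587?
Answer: -1176614549/49778669070 ≈ -0.023637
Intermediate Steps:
s = 33
W = -1/4698 ≈ -0.00021286
((-28 + 24)*24)/4055 + W/(((Y + 1026)/(s - 494))) = ((-28 + 24)*24)/4055 - (33 - 494)/(1587 + 1026)/4698 = -4*24*(1/4055) - 1/(4698*(2613/(-461))) = -96*1/4055 - 1/(4698*(2613*(-1/461))) = -96/4055 - 1/(4698*(-2613/461)) = -96/4055 - 1/4698*(-461/2613) = -96/4055 + 461/12275874 = -1176614549/49778669070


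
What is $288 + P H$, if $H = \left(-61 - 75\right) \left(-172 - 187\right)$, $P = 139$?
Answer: $6786824$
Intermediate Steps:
$H = 48824$ ($H = \left(-136\right) \left(-359\right) = 48824$)
$288 + P H = 288 + 139 \cdot 48824 = 288 + 6786536 = 6786824$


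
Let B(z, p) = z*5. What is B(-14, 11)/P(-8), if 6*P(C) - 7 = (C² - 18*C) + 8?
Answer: -420/223 ≈ -1.8834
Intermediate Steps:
B(z, p) = 5*z
P(C) = 5/2 - 3*C + C²/6 (P(C) = 7/6 + ((C² - 18*C) + 8)/6 = 7/6 + (8 + C² - 18*C)/6 = 7/6 + (4/3 - 3*C + C²/6) = 5/2 - 3*C + C²/6)
B(-14, 11)/P(-8) = (5*(-14))/(5/2 - 3*(-8) + (⅙)*(-8)²) = -70/(5/2 + 24 + (⅙)*64) = -70/(5/2 + 24 + 32/3) = -70/223/6 = -70*6/223 = -420/223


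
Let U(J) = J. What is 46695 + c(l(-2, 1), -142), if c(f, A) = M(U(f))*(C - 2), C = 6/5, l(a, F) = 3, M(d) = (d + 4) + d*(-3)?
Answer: 233483/5 ≈ 46697.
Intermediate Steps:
M(d) = 4 - 2*d (M(d) = (4 + d) - 3*d = 4 - 2*d)
C = 6/5 (C = 6*(1/5) = 6/5 ≈ 1.2000)
c(f, A) = -16/5 + 8*f/5 (c(f, A) = (4 - 2*f)*(6/5 - 2) = (4 - 2*f)*(-4/5) = -16/5 + 8*f/5)
46695 + c(l(-2, 1), -142) = 46695 + (-16/5 + (8/5)*3) = 46695 + (-16/5 + 24/5) = 46695 + 8/5 = 233483/5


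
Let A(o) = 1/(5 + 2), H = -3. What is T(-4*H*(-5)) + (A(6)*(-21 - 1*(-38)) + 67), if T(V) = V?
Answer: 66/7 ≈ 9.4286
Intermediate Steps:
A(o) = ⅐ (A(o) = 1/7 = ⅐)
T(-4*H*(-5)) + (A(6)*(-21 - 1*(-38)) + 67) = -4*(-3)*(-5) + ((-21 - 1*(-38))/7 + 67) = 12*(-5) + ((-21 + 38)/7 + 67) = -60 + ((⅐)*17 + 67) = -60 + (17/7 + 67) = -60 + 486/7 = 66/7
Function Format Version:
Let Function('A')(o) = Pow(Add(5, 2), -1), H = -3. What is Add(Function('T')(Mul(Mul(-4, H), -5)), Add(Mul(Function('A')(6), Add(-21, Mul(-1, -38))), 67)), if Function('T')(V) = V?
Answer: Rational(66, 7) ≈ 9.4286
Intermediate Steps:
Function('A')(o) = Rational(1, 7) (Function('A')(o) = Pow(7, -1) = Rational(1, 7))
Add(Function('T')(Mul(Mul(-4, H), -5)), Add(Mul(Function('A')(6), Add(-21, Mul(-1, -38))), 67)) = Add(Mul(Mul(-4, -3), -5), Add(Mul(Rational(1, 7), Add(-21, Mul(-1, -38))), 67)) = Add(Mul(12, -5), Add(Mul(Rational(1, 7), Add(-21, 38)), 67)) = Add(-60, Add(Mul(Rational(1, 7), 17), 67)) = Add(-60, Add(Rational(17, 7), 67)) = Add(-60, Rational(486, 7)) = Rational(66, 7)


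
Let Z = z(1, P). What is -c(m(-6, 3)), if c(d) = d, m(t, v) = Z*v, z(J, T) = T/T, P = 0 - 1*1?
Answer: -3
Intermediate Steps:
P = -1 (P = 0 - 1 = -1)
z(J, T) = 1
Z = 1
m(t, v) = v (m(t, v) = 1*v = v)
-c(m(-6, 3)) = -1*3 = -3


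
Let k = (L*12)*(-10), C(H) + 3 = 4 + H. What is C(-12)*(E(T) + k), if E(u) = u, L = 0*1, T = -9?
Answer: 99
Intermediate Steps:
C(H) = 1 + H (C(H) = -3 + (4 + H) = 1 + H)
L = 0
k = 0 (k = (0*12)*(-10) = 0*(-10) = 0)
C(-12)*(E(T) + k) = (1 - 12)*(-9 + 0) = -11*(-9) = 99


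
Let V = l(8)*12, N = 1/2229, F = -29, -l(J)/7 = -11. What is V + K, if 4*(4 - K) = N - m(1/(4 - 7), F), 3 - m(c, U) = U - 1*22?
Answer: 8394413/8916 ≈ 941.50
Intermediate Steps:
l(J) = 77 (l(J) = -7*(-11) = 77)
N = 1/2229 ≈ 0.00044863
V = 924 (V = 77*12 = 924)
m(c, U) = 25 - U (m(c, U) = 3 - (U - 1*22) = 3 - (U - 22) = 3 - (-22 + U) = 3 + (22 - U) = 25 - U)
K = 156029/8916 (K = 4 - (1/2229 - (25 - 1*(-29)))/4 = 4 - (1/2229 - (25 + 29))/4 = 4 - (1/2229 - 1*54)/4 = 4 - (1/2229 - 54)/4 = 4 - ¼*(-120365/2229) = 4 + 120365/8916 = 156029/8916 ≈ 17.500)
V + K = 924 + 156029/8916 = 8394413/8916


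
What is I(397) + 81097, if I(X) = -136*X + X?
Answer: 27502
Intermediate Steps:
I(X) = -135*X
I(397) + 81097 = -135*397 + 81097 = -53595 + 81097 = 27502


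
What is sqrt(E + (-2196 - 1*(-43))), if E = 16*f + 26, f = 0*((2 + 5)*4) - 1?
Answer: I*sqrt(2143) ≈ 46.293*I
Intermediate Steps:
f = -1 (f = 0*(7*4) - 1 = 0*28 - 1 = 0 - 1 = -1)
E = 10 (E = 16*(-1) + 26 = -16 + 26 = 10)
sqrt(E + (-2196 - 1*(-43))) = sqrt(10 + (-2196 - 1*(-43))) = sqrt(10 + (-2196 + 43)) = sqrt(10 - 2153) = sqrt(-2143) = I*sqrt(2143)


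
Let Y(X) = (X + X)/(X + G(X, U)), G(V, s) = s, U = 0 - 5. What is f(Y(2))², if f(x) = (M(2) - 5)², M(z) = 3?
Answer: 16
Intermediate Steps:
U = -5
Y(X) = 2*X/(-5 + X) (Y(X) = (X + X)/(X - 5) = (2*X)/(-5 + X) = 2*X/(-5 + X))
f(x) = 4 (f(x) = (3 - 5)² = (-2)² = 4)
f(Y(2))² = 4² = 16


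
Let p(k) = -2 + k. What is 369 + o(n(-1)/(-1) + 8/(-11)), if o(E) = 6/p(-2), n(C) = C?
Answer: 735/2 ≈ 367.50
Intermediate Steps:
o(E) = -3/2 (o(E) = 6/(-2 - 2) = 6/(-4) = 6*(-¼) = -3/2)
369 + o(n(-1)/(-1) + 8/(-11)) = 369 - 3/2 = 735/2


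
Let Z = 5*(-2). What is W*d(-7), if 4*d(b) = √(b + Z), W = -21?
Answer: -21*I*√17/4 ≈ -21.646*I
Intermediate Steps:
Z = -10
d(b) = √(-10 + b)/4 (d(b) = √(b - 10)/4 = √(-10 + b)/4)
W*d(-7) = -21*√(-10 - 7)/4 = -21*√(-17)/4 = -21*I*√17/4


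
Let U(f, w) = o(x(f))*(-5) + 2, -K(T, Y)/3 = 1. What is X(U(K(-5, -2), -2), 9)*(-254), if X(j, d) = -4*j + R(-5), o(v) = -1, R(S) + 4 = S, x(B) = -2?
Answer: 9398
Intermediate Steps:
R(S) = -4 + S
K(T, Y) = -3 (K(T, Y) = -3*1 = -3)
U(f, w) = 7 (U(f, w) = -1*(-5) + 2 = 5 + 2 = 7)
X(j, d) = -9 - 4*j (X(j, d) = -4*j + (-4 - 5) = -4*j - 9 = -9 - 4*j)
X(U(K(-5, -2), -2), 9)*(-254) = (-9 - 4*7)*(-254) = (-9 - 28)*(-254) = -37*(-254) = 9398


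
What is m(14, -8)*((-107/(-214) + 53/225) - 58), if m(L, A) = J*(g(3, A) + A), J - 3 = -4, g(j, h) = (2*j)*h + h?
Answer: -824608/225 ≈ -3664.9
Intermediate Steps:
g(j, h) = h + 2*h*j (g(j, h) = 2*h*j + h = h + 2*h*j)
J = -1 (J = 3 - 4 = -1)
m(L, A) = -8*A (m(L, A) = -(A*(1 + 2*3) + A) = -(A*(1 + 6) + A) = -(A*7 + A) = -(7*A + A) = -8*A)
m(14, -8)*((-107/(-214) + 53/225) - 58) = (-8*(-8))*((-107/(-214) + 53/225) - 58) = 64*((-107*(-1/214) + 53*(1/225)) - 58) = 64*((½ + 53/225) - 58) = 64*(331/450 - 58) = 64*(-25769/450) = -824608/225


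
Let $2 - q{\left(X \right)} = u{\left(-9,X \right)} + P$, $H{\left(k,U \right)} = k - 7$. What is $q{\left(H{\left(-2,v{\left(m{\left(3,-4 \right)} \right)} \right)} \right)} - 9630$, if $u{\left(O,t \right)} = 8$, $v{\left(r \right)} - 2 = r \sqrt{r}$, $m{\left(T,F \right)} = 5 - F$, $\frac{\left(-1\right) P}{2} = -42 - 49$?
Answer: $-9818$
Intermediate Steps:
$P = 182$ ($P = - 2 \left(-42 - 49\right) = \left(-2\right) \left(-91\right) = 182$)
$v{\left(r \right)} = 2 + r^{\frac{3}{2}}$ ($v{\left(r \right)} = 2 + r \sqrt{r} = 2 + r^{\frac{3}{2}}$)
$H{\left(k,U \right)} = -7 + k$
$q{\left(X \right)} = -188$ ($q{\left(X \right)} = 2 - \left(8 + 182\right) = 2 - 190 = -188$)
$q{\left(H{\left(-2,v{\left(m{\left(3,-4 \right)} \right)} \right)} \right)} - 9630 = -188 - 9630 = -9818$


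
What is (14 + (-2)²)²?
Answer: 324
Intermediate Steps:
(14 + (-2)²)² = (14 + 4)² = 18² = 324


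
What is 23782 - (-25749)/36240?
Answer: 287295143/12080 ≈ 23783.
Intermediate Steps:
23782 - (-25749)/36240 = 23782 - 1*(-8583/12080) = 23782 + 8583/12080 = 287295143/12080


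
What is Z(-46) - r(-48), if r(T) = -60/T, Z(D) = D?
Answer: -189/4 ≈ -47.250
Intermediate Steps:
Z(-46) - r(-48) = -46 - (-60)/(-48) = -46 - (-60)*(-1)/48 = -46 - 1*5/4 = -46 - 5/4 = -189/4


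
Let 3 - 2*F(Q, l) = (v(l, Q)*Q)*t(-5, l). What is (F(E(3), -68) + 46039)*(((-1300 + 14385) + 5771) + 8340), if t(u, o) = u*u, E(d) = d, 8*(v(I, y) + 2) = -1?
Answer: 5017138477/4 ≈ 1.2543e+9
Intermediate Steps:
v(I, y) = -17/8 (v(I, y) = -2 + (1/8)*(-1) = -2 - 1/8 = -17/8)
t(u, o) = u**2
F(Q, l) = 3/2 + 425*Q/16 (F(Q, l) = 3/2 - (-17*Q/8)*(-5)**2/2 = 3/2 - (-17*Q/8)*25/2 = 3/2 - (-425)*Q/16 = 3/2 + 425*Q/16)
(F(E(3), -68) + 46039)*(((-1300 + 14385) + 5771) + 8340) = ((3/2 + (425/16)*3) + 46039)*(((-1300 + 14385) + 5771) + 8340) = ((3/2 + 1275/16) + 46039)*((13085 + 5771) + 8340) = (1299/16 + 46039)*(18856 + 8340) = (737923/16)*27196 = 5017138477/4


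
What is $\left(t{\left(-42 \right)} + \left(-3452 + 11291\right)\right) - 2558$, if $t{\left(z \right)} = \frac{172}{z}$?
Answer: $\frac{110815}{21} \approx 5276.9$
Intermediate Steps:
$\left(t{\left(-42 \right)} + \left(-3452 + 11291\right)\right) - 2558 = \left(\frac{172}{-42} + \left(-3452 + 11291\right)\right) - 2558 = \left(172 \left(- \frac{1}{42}\right) + 7839\right) - 2558 = \left(- \frac{86}{21} + 7839\right) - 2558 = \frac{164533}{21} - 2558 = \frac{110815}{21}$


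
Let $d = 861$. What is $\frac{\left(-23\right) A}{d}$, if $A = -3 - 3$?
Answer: $\frac{46}{287} \approx 0.16028$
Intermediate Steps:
$A = -6$ ($A = -3 - 3 = -6$)
$\frac{\left(-23\right) A}{d} = \frac{\left(-23\right) \left(-6\right)}{861} = 138 \cdot \frac{1}{861} = \frac{46}{287}$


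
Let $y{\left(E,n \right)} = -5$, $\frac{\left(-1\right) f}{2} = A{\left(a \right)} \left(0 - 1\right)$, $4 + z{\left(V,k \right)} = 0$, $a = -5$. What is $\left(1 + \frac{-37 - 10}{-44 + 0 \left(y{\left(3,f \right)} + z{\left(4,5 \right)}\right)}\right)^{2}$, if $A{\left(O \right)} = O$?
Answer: $\frac{8281}{1936} \approx 4.2774$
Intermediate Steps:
$z{\left(V,k \right)} = -4$ ($z{\left(V,k \right)} = -4 + 0 = -4$)
$f = -10$ ($f = - 2 \left(- 5 \left(0 - 1\right)\right) = - 2 \left(\left(-5\right) \left(-1\right)\right) = \left(-2\right) 5 = -10$)
$\left(1 + \frac{-37 - 10}{-44 + 0 \left(y{\left(3,f \right)} + z{\left(4,5 \right)}\right)}\right)^{2} = \left(1 + \frac{-37 - 10}{-44 + 0 \left(-5 - 4\right)}\right)^{2} = \left(1 - \frac{47}{-44 + 0 \left(-9\right)}\right)^{2} = \left(1 - \frac{47}{-44 + 0}\right)^{2} = \left(1 - \frac{47}{-44}\right)^{2} = \left(1 - - \frac{47}{44}\right)^{2} = \left(1 + \frac{47}{44}\right)^{2} = \left(\frac{91}{44}\right)^{2} = \frac{8281}{1936}$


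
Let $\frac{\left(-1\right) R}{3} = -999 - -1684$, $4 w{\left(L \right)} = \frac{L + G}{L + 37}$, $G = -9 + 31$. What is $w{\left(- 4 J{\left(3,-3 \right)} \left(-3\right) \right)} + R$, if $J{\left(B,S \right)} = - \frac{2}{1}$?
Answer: $- \frac{53431}{26} \approx -2055.0$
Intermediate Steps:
$G = 22$
$J{\left(B,S \right)} = -2$ ($J{\left(B,S \right)} = \left(-2\right) 1 = -2$)
$w{\left(L \right)} = \frac{22 + L}{4 \left(37 + L\right)}$ ($w{\left(L \right)} = \frac{\left(L + 22\right) \frac{1}{L + 37}}{4} = \frac{\left(22 + L\right) \frac{1}{37 + L}}{4} = \frac{\frac{1}{37 + L} \left(22 + L\right)}{4} = \frac{22 + L}{4 \left(37 + L\right)}$)
$R = -2055$ ($R = - 3 \left(-999 - -1684\right) = - 3 \left(-999 + 1684\right) = \left(-3\right) 685 = -2055$)
$w{\left(- 4 J{\left(3,-3 \right)} \left(-3\right) \right)} + R = \frac{22 + \left(-4\right) \left(-2\right) \left(-3\right)}{4 \left(37 + \left(-4\right) \left(-2\right) \left(-3\right)\right)} - 2055 = \frac{22 + 8 \left(-3\right)}{4 \left(37 + 8 \left(-3\right)\right)} - 2055 = \frac{22 - 24}{4 \left(37 - 24\right)} - 2055 = \frac{1}{4} \cdot \frac{1}{13} \left(-2\right) - 2055 = - \frac{1}{26} - 2055 = - \frac{53431}{26}$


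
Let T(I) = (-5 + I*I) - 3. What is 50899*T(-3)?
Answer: 50899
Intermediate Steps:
T(I) = -8 + I² (T(I) = (-5 + I²) - 3 = -8 + I²)
50899*T(-3) = 50899*(-8 + (-3)²) = 50899*(-8 + 9) = 50899*1 = 50899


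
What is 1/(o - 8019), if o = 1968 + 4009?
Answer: -1/2042 ≈ -0.00048972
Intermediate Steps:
o = 5977
1/(o - 8019) = 1/(5977 - 8019) = 1/(-2042) = -1/2042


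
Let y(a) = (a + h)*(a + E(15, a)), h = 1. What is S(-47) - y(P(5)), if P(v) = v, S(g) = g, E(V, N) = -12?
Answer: -5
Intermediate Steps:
y(a) = (1 + a)*(-12 + a) (y(a) = (a + 1)*(a - 12) = (1 + a)*(-12 + a))
S(-47) - y(P(5)) = -47 - (-12 + 5² - 11*5) = -47 - (-12 + 25 - 55) = -47 - 1*(-42) = -47 + 42 = -5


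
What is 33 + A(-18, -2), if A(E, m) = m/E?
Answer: 298/9 ≈ 33.111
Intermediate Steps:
33 + A(-18, -2) = 33 - 2/(-18) = 33 - 2*(-1/18) = 33 + 1/9 = 298/9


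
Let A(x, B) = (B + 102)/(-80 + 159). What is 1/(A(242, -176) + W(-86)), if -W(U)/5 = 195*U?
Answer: 79/6624076 ≈ 1.1926e-5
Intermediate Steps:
A(x, B) = 102/79 + B/79 (A(x, B) = (102 + B)/79 = (102 + B)*(1/79) = 102/79 + B/79)
W(U) = -975*U
1/(A(242, -176) + W(-86)) = 1/((102/79 + (1/79)*(-176)) - 975*(-86)) = 1/((102/79 - 176/79) + 83850) = 1/(-74/79 + 83850) = 1/(6624076/79) = 79/6624076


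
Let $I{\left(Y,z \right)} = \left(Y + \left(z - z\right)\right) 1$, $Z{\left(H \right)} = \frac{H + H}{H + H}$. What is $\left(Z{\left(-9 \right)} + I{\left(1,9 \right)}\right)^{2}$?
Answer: $4$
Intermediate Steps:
$Z{\left(H \right)} = 1$ ($Z{\left(H \right)} = \frac{2 H}{2 H} = 2 H \frac{1}{2 H} = 1$)
$I{\left(Y,z \right)} = Y$ ($I{\left(Y,z \right)} = \left(Y + 0\right) 1 = Y 1 = Y$)
$\left(Z{\left(-9 \right)} + I{\left(1,9 \right)}\right)^{2} = \left(1 + 1\right)^{2} = 2^{2} = 4$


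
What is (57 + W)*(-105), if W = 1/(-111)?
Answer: -221410/37 ≈ -5984.1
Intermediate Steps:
W = -1/111 ≈ -0.0090090
(57 + W)*(-105) = (57 - 1/111)*(-105) = (6326/111)*(-105) = -221410/37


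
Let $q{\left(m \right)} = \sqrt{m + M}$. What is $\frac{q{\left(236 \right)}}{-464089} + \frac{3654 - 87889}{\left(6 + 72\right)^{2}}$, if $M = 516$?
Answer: $- \frac{84235}{6084} - \frac{4 \sqrt{47}}{464089} \approx -13.845$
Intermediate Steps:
$q{\left(m \right)} = \sqrt{516 + m}$ ($q{\left(m \right)} = \sqrt{m + 516} = \sqrt{516 + m}$)
$\frac{q{\left(236 \right)}}{-464089} + \frac{3654 - 87889}{\left(6 + 72\right)^{2}} = \frac{\sqrt{516 + 236}}{-464089} + \frac{3654 - 87889}{\left(6 + 72\right)^{2}} = \sqrt{752} \left(- \frac{1}{464089}\right) + \frac{3654 - 87889}{78^{2}} = 4 \sqrt{47} \left(- \frac{1}{464089}\right) - \frac{84235}{6084} = - \frac{4 \sqrt{47}}{464089} - \frac{84235}{6084} = - \frac{84235}{6084} - \frac{4 \sqrt{47}}{464089}$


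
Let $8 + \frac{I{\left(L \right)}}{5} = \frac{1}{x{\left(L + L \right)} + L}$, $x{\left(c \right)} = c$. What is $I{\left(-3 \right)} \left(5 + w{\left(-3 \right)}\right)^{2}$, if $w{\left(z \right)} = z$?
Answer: $- \frac{1460}{9} \approx -162.22$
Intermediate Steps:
$I{\left(L \right)} = -40 + \frac{5}{3 L}$ ($I{\left(L \right)} = -40 + \frac{5}{\left(L + L\right) + L} = -40 + \frac{5}{2 L + L} = -40 + \frac{5}{3 L}$)
$I{\left(-3 \right)} \left(5 + w{\left(-3 \right)}\right)^{2} = \left(-40 + \frac{5}{3 \left(-3\right)}\right) \left(5 - 3\right)^{2} = \left(-40 + \frac{5}{3} \left(- \frac{1}{3}\right)\right) 2^{2} = \left(-40 - \frac{5}{9}\right) 4 = \left(- \frac{365}{9}\right) 4 = - \frac{1460}{9}$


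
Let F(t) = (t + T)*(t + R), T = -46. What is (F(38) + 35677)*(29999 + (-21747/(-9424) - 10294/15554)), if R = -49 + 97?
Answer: 76932440604027927/73290448 ≈ 1.0497e+9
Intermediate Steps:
R = 48
F(t) = (-46 + t)*(48 + t) (F(t) = (t - 46)*(t + 48) = (-46 + t)*(48 + t))
(F(38) + 35677)*(29999 + (-21747/(-9424) - 10294/15554)) = ((-2208 + 38**2 + 2*38) + 35677)*(29999 + (-21747/(-9424) - 10294/15554)) = ((-2208 + 1444 + 76) + 35677)*(29999 + (-21747*(-1/9424) - 10294*1/15554)) = (-688 + 35677)*(29999 + (21747/9424 - 5147/7777)) = 34989*(29999 + 120621091/73290448) = 34989*(2198760770643/73290448) = 76932440604027927/73290448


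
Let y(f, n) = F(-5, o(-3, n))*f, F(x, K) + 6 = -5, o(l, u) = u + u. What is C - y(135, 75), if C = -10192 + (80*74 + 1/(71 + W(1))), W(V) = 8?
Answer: -220172/79 ≈ -2787.0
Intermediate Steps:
o(l, u) = 2*u
F(x, K) = -11 (F(x, K) = -6 - 5 = -11)
y(f, n) = -11*f
C = -337487/79 (C = -10192 + (80*74 + 1/(71 + 8)) = -10192 + (5920 + 1/79) = -10192 + 467681/79 = -337487/79 ≈ -4272.0)
C - y(135, 75) = -337487/79 - (-11)*135 = -337487/79 - 1*(-1485) = -337487/79 + 1485 = -220172/79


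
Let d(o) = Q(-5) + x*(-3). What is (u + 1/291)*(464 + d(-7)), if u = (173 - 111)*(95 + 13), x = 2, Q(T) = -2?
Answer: 296177624/97 ≈ 3.0534e+6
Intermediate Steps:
u = 6696 (u = 62*108 = 6696)
d(o) = -8 (d(o) = -2 + 2*(-3) = -2 - 6 = -8)
(u + 1/291)*(464 + d(-7)) = (6696 + 1/291)*(464 - 8) = (6696 + 1/291)*456 = (1948537/291)*456 = 296177624/97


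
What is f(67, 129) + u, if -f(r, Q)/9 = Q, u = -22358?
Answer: -23519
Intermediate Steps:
f(r, Q) = -9*Q
f(67, 129) + u = -9*129 - 22358 = -1161 - 22358 = -23519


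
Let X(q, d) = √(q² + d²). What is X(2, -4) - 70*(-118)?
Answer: 8260 + 2*√5 ≈ 8264.5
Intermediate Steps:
X(q, d) = √(d² + q²)
X(2, -4) - 70*(-118) = √((-4)² + 2²) - 70*(-118) = √(16 + 4) + 8260 = √20 + 8260 = 2*√5 + 8260 = 8260 + 2*√5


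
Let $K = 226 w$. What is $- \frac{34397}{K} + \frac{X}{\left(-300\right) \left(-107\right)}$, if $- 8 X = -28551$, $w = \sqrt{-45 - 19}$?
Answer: $\frac{9517}{85600} + \frac{34397 i}{1808} \approx 0.11118 + 19.025 i$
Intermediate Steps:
$w = 8 i$ ($w = \sqrt{-64} = 8 i \approx 8.0 i$)
$X = \frac{28551}{8}$ ($X = \left(- \frac{1}{8}\right) \left(-28551\right) = \frac{28551}{8} \approx 3568.9$)
$K = 1808 i$ ($K = 226 \cdot 8 i = 1808 i \approx 1808.0 i$)
$- \frac{34397}{K} + \frac{X}{\left(-300\right) \left(-107\right)} = - \frac{34397}{1808 i} + \frac{28551}{8 \left(\left(-300\right) \left(-107\right)\right)} = - 34397 \left(- \frac{i}{1808}\right) + \frac{28551}{8 \cdot 32100} = \frac{34397 i}{1808} + \frac{28551}{8} \cdot \frac{1}{32100} = \frac{34397 i}{1808} + \frac{9517}{85600} = \frac{9517}{85600} + \frac{34397 i}{1808}$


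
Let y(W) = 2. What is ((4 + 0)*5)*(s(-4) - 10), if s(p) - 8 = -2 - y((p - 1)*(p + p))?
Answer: -120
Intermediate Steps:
s(p) = 4 (s(p) = 8 + (-2 - 1*2) = 8 + (-2 - 2) = 8 - 4 = 4)
((4 + 0)*5)*(s(-4) - 10) = ((4 + 0)*5)*(4 - 10) = (4*5)*(-6) = 20*(-6) = -120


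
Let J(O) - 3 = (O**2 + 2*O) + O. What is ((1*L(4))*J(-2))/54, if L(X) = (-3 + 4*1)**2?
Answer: 1/54 ≈ 0.018519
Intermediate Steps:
J(O) = 3 + O**2 + 3*O (J(O) = 3 + ((O**2 + 2*O) + O) = 3 + (O**2 + 3*O) = 3 + O**2 + 3*O)
L(X) = 1 (L(X) = (-3 + 4)**2 = 1**2 = 1)
((1*L(4))*J(-2))/54 = ((1*1)*(3 + (-2)**2 + 3*(-2)))/54 = (1*(3 + 4 - 6))*(1/54) = (1*1)*(1/54) = 1*(1/54) = 1/54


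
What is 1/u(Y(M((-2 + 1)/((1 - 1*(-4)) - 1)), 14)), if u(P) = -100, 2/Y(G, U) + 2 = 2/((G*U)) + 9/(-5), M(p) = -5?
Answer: -1/100 ≈ -0.010000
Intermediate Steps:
Y(G, U) = 2/(-19/5 + 2/(G*U)) (Y(G, U) = 2/(-2 + (2/((G*U)) + 9/(-5))) = 2/(-2 + (2*(1/(G*U)) + 9*(-⅕))) = 2/(-2 + (2/(G*U) - 9/5)) = 2/(-2 + (-9/5 + 2/(G*U))) = 2/(-19/5 + 2/(G*U)))
1/u(Y(M((-2 + 1)/((1 - 1*(-4)) - 1)), 14)) = 1/(-100) = -1/100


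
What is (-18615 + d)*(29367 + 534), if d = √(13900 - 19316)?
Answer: -556607115 + 59802*I*√1354 ≈ -5.5661e+8 + 2.2005e+6*I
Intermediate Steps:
d = 2*I*√1354 (d = √(-5416) = 2*I*√1354 ≈ 73.594*I)
(-18615 + d)*(29367 + 534) = (-18615 + 2*I*√1354)*(29367 + 534) = (-18615 + 2*I*√1354)*29901 = -556607115 + 59802*I*√1354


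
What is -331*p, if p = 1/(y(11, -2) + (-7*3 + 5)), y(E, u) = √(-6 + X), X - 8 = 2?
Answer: 331/14 ≈ 23.643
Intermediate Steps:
X = 10 (X = 8 + 2 = 10)
y(E, u) = 2 (y(E, u) = √(-6 + 10) = √4 = 2)
p = -1/14 (p = 1/(2 + (-7*3 + 5)) = 1/(2 + (-21 + 5)) = 1/(2 - 16) = 1/(-14) = -1/14 ≈ -0.071429)
-331*p = -331*(-1/14) = 331/14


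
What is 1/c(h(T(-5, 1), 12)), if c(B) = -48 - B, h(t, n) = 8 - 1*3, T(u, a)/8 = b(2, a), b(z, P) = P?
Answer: -1/53 ≈ -0.018868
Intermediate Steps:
T(u, a) = 8*a
h(t, n) = 5 (h(t, n) = 8 - 3 = 5)
1/c(h(T(-5, 1), 12)) = 1/(-48 - 1*5) = 1/(-48 - 5) = 1/(-53) = -1/53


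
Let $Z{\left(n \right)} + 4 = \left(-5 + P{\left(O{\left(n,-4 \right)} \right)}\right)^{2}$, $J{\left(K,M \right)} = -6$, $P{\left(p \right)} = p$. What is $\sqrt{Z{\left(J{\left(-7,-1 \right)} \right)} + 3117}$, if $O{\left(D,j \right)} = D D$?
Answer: $\sqrt{4074} \approx 63.828$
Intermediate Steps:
$O{\left(D,j \right)} = D^{2}$
$Z{\left(n \right)} = -4 + \left(-5 + n^{2}\right)^{2}$
$\sqrt{Z{\left(J{\left(-7,-1 \right)} \right)} + 3117} = \sqrt{\left(-4 + \left(-5 + \left(-6\right)^{2}\right)^{2}\right) + 3117} = \sqrt{\left(-4 + \left(-5 + 36\right)^{2}\right) + 3117} = \sqrt{\left(-4 + 31^{2}\right) + 3117} = \sqrt{\left(-4 + 961\right) + 3117} = \sqrt{957 + 3117} = \sqrt{4074}$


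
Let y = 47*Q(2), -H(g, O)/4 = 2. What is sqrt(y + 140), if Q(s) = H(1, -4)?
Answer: 2*I*sqrt(59) ≈ 15.362*I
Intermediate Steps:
H(g, O) = -8 (H(g, O) = -4*2 = -8)
Q(s) = -8
y = -376 (y = 47*(-8) = -376)
sqrt(y + 140) = sqrt(-376 + 140) = sqrt(-236) = 2*I*sqrt(59)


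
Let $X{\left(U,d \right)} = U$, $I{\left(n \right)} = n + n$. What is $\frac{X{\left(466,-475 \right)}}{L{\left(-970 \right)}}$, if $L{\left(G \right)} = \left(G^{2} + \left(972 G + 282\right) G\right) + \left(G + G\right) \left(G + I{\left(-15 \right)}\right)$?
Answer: $\frac{233}{458581080} \approx 5.0809 \cdot 10^{-7}$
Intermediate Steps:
$I{\left(n \right)} = 2 n$
$L{\left(G \right)} = G^{2} + G \left(282 + 972 G\right) + 2 G \left(-30 + G\right)$ ($L{\left(G \right)} = \left(G^{2} + \left(972 G + 282\right) G\right) + \left(G + G\right) \left(G + 2 \left(-15\right)\right) = \left(G^{2} + \left(282 + 972 G\right) G\right) + 2 G \left(G - 30\right) = \left(G^{2} + G \left(282 + 972 G\right)\right) + 2 G \left(-30 + G\right) = G^{2} + G \left(282 + 972 G\right) + 2 G \left(-30 + G\right)$)
$\frac{X{\left(466,-475 \right)}}{L{\left(-970 \right)}} = \frac{466}{3 \left(-970\right) \left(74 + 325 \left(-970\right)\right)} = \frac{466}{3 \left(-970\right) \left(74 - 315250\right)} = \frac{466}{3 \left(-970\right) \left(-315176\right)} = \frac{466}{917162160} = 466 \cdot \frac{1}{917162160} = \frac{233}{458581080}$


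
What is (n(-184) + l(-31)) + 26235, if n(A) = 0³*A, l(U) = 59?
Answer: 26294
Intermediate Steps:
n(A) = 0 (n(A) = 0*A = 0)
(n(-184) + l(-31)) + 26235 = (0 + 59) + 26235 = 59 + 26235 = 26294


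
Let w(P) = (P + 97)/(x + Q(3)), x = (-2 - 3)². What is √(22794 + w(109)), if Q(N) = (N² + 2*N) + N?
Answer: 2*√10538741/43 ≈ 150.99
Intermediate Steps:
Q(N) = N² + 3*N
x = 25 (x = (-5)² = 25)
w(P) = 97/43 + P/43 (w(P) = (P + 97)/(25 + 3*(3 + 3)) = (97 + P)/(25 + 3*6) = (97 + P)/(25 + 18) = (97 + P)/43 = (97 + P)*(1/43) = 97/43 + P/43)
√(22794 + w(109)) = √(22794 + (97/43 + (1/43)*109)) = √(22794 + (97/43 + 109/43)) = √(22794 + 206/43) = √(980348/43) = 2*√10538741/43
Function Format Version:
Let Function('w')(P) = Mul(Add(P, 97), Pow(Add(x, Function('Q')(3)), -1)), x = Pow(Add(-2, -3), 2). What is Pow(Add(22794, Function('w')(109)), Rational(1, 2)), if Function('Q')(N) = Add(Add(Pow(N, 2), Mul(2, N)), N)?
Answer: Mul(Rational(2, 43), Pow(10538741, Rational(1, 2))) ≈ 150.99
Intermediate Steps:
Function('Q')(N) = Add(Pow(N, 2), Mul(3, N))
x = 25 (x = Pow(-5, 2) = 25)
Function('w')(P) = Add(Rational(97, 43), Mul(Rational(1, 43), P)) (Function('w')(P) = Mul(Add(P, 97), Pow(Add(25, Mul(3, Add(3, 3))), -1)) = Mul(Add(97, P), Pow(Add(25, Mul(3, 6)), -1)) = Mul(Add(97, P), Pow(Add(25, 18), -1)) = Mul(Add(97, P), Pow(43, -1)) = Mul(Add(97, P), Rational(1, 43)) = Add(Rational(97, 43), Mul(Rational(1, 43), P)))
Pow(Add(22794, Function('w')(109)), Rational(1, 2)) = Pow(Add(22794, Add(Rational(97, 43), Mul(Rational(1, 43), 109))), Rational(1, 2)) = Pow(Add(22794, Add(Rational(97, 43), Rational(109, 43))), Rational(1, 2)) = Pow(Add(22794, Rational(206, 43)), Rational(1, 2)) = Pow(Rational(980348, 43), Rational(1, 2)) = Mul(Rational(2, 43), Pow(10538741, Rational(1, 2)))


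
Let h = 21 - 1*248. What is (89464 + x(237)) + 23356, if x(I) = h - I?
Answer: 112356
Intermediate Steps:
h = -227 (h = 21 - 248 = -227)
x(I) = -227 - I
(89464 + x(237)) + 23356 = (89464 + (-227 - 1*237)) + 23356 = (89464 + (-227 - 237)) + 23356 = (89464 - 464) + 23356 = 89000 + 23356 = 112356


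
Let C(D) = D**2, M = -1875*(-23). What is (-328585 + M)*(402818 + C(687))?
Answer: -249716697020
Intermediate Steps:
M = 43125
(-328585 + M)*(402818 + C(687)) = (-328585 + 43125)*(402818 + 687**2) = -285460*(402818 + 471969) = -285460*874787 = -249716697020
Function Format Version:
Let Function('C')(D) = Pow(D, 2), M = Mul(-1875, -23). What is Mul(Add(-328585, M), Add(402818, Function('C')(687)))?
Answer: -249716697020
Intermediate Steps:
M = 43125
Mul(Add(-328585, M), Add(402818, Function('C')(687))) = Mul(Add(-328585, 43125), Add(402818, Pow(687, 2))) = Mul(-285460, Add(402818, 471969)) = Mul(-285460, 874787) = -249716697020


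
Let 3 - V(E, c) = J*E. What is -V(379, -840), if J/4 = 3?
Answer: 4545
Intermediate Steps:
J = 12 (J = 4*3 = 12)
V(E, c) = 3 - 12*E
-V(379, -840) = -(3 - 12*379) = -(3 - 4548) = -1*(-4545) = 4545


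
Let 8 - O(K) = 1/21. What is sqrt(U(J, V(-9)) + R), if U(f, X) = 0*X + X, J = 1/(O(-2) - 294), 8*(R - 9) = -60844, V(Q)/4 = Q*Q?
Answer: I*sqrt(29090)/2 ≈ 85.279*I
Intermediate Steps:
V(Q) = 4*Q**2 (V(Q) = 4*(Q*Q) = 4*Q**2)
O(K) = 167/21 (O(K) = 8 - 1/21 = 167/21)
R = -15193/2 (R = 9 + (1/8)*(-60844) = 9 - 15211/2 = -15193/2 ≈ -7596.5)
J = -21/6007 (J = 1/(167/21 - 294) = 1/(-6007/21) = -21/6007 ≈ -0.0034959)
U(f, X) = X (U(f, X) = 0 + X = X)
sqrt(U(J, V(-9)) + R) = sqrt(4*(-9)**2 - 15193/2) = sqrt(4*81 - 15193/2) = sqrt(324 - 15193/2) = sqrt(-14545/2) = I*sqrt(29090)/2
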